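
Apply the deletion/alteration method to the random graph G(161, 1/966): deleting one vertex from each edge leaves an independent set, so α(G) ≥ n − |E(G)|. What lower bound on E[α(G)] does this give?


E[|E(G)|] = C(161, 2)·p = 12880 · (1/966) = 40/3.
E[α(G)] ≥ n − E[|E(G)|] = 161 − 40/3 = 443/3.
Numerically: ≈ 147.667.
(This is only a lower bound; the true E[α(G)] may be larger.)

E[α(G)] ≥ 443/3 ≈ 147.667.


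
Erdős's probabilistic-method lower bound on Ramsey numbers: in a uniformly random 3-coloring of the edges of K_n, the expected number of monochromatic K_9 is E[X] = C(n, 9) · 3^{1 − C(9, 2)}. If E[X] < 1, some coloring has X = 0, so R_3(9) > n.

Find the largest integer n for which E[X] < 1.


We need C(n, 9) · 3^{1 − 36} < 1, i.e. C(n, 9) < 3^{36 − 1} = 50031545098999707.
Check values of n near the boundary:
  n = 299: C(299, 9) = 46610674441390059; 46610674441390059 < 50031545098999707? YES
  n = 300: C(300, 9) = 48052241692154700; 48052241692154700 < 50031545098999707? YES
  n = 301: C(301, 9) = 49533303936090975; 49533303936090975 < 50031545098999707? YES
  n = 302: C(302, 9) = 51054804739588650; 51054804739588650 < 50031545098999707? NO
  n = 303: C(303, 9) = 52617706925494425; 52617706925494425 < 50031545098999707? NO
  n = 304: C(304, 9) = 54222992899492560; 54222992899492560 < 50031545098999707? NO
The largest n with C(n, 9) < 50031545098999707 is n = 301 (where E[X] = 16511101312030325/16677181699666569 ≈ 0.9900). Hence R_3(9) > 301, i.e. R_3(9) ≥ 302.

Largest n = 301; hence R_3(9) > 301.


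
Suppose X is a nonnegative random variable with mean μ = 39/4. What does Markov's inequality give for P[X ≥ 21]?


μ = E[X] = 39/4, a = 21.
Markov: P[X ≥ 21] ≤ μ/a = (39/4)/21 = 13/28.
Numerically: ≈ 0.4643.
(Since a = 21 > μ = 9.7500, the bound 13/28 is < 1 and informative.)

P[X ≥ 21] ≤ 13/28 ≈ 0.4643.


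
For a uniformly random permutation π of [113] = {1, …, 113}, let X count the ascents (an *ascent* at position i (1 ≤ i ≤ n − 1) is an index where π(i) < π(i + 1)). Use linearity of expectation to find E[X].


Write X = Σ X_I over i = 1, …, 112, with X_I the indicator of one ascent.
There are 112 indicators.
For each fixed i, the pair (π(i), π(i+1)) is a uniformly random ordered pair of distinct values from {1, …, 113}; by symmetry P[π(i) < π(i+1)] = 1/2.
By linearity: E[X] = 112 · (1/2) = (113 − 1) · (1/2) = 56 ≈ 56.0000.

E[X] = 56 = 56.0000.


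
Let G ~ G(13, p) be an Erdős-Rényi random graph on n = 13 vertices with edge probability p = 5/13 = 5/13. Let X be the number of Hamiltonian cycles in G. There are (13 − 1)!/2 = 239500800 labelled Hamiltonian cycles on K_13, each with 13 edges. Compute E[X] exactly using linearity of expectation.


K_13 has (13 − 1)!/2 = 239500800 labelled Hamiltonian cycles.
For each such Hamiltonian cycle H, let X_H = 1 if all 13 edges of H are present in G. Then P[X_H = 1] = p^{13} = (5/13)^{13} = 1220703125/302875106592253.
By linearity: E[X] = Σ_H E[X_H] = 239500800 · p^{13} = 239500800 · 1220703125/302875106592253 = 292359375000000000/302875106592253.
Numerically: E[X] ≈ 965.28.

E[X] = 239500800 · (5/13)^{13} = 292359375000000000/302875106592253 ≈ 965.28.


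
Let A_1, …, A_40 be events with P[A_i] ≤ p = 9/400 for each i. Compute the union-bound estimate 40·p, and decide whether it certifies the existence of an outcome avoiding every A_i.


Union bound: P[∪_{i=1}^{40} A_i] ≤ Σ_i P[A_i] ≤ 40·p = 40·(9/400) = 9/10.
Numerically: 9/10 ≈ 0.900.
Is 9/10 < 1? YES.
Since P[∪ A_i] ≤ 9/10 < 1, the complement has P[∩ A_i^c] ≥ 1 − 9/10 = 1/10 > 0, so some outcome avoids every A_i.

40·p = 9/10 ≈ 0.900; existence CERTIFIED by the union bound.


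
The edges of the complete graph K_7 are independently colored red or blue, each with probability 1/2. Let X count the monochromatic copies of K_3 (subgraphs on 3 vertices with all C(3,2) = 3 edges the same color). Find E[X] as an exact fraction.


Let X = Σ_S X_S over the C(7, 3) = 35 subsets S of size 3, where X_S = 1 if the K_3 on S is monochromatic.
For a fixed S, the K_3 on S has C(3, 2) = 3 edges. P[all 3 edges red] = (1/2)^3, and likewise for blue, so P[monochromatic] = 2·(1/2)^3 = 2^{1 − 3} = 1/4.
By linearity: E[X] = C(7, 3) · 2^{1 − 3} = 35 · 1/4 = 35/4.
Numerically: E[X] ≈ 8.75000.

E[X] = C(7,3)·2^(1−C(3,2)) = 35/4 ≈ 8.75000.


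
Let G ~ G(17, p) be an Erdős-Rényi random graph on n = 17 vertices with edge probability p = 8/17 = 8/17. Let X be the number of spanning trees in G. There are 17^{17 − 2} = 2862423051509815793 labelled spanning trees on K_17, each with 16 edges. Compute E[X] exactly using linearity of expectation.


K_17 has 17^{17 − 2} = 2862423051509815793 labelled spanning trees.
For each such spanning tree H, let X_H = 1 if all 16 edges of H are present in G. Then P[X_H = 1] = p^{16} = (8/17)^{16} = 281474976710656/48661191875666868481.
By linearity: E[X] = Σ_H E[X_H] = 2862423051509815793 · p^{16} = 2862423051509815793 · 281474976710656/48661191875666868481 = 281474976710656/17.
Numerically: E[X] ≈ 1.6557e+13.

E[X] = 2862423051509815793 · (8/17)^{16} = 281474976710656/17 ≈ 1.6557e+13.


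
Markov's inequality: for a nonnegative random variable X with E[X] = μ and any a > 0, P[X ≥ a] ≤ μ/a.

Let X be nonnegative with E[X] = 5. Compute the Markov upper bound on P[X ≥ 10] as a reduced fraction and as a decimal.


μ = E[X] = 5, a = 10.
Markov: P[X ≥ 10] ≤ μ/a = (5)/10 = 1/2.
Numerically: ≈ 0.500000.
(Since a = 10 > μ = 5.000000, the bound 1/2 is < 1 and informative.)

P[X ≥ 10] ≤ 1/2 ≈ 0.500000.


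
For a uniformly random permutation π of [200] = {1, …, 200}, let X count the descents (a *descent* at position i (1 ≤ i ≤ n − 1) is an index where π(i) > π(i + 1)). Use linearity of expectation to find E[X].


Write X = Σ X_I over i = 1, …, 199, with X_I the indicator of one descent.
There are 199 indicators.
For each fixed i, the pair (π(i), π(i+1)) is a uniformly random ordered pair of distinct values from {1, …, 200}; by symmetry P[π(i) > π(i+1)] = 1/2.
By linearity: E[X] = 199 · (1/2) = (200 − 1) · (1/2) = 199/2 ≈ 99.500.

E[X] = 199/2 = 99.500.


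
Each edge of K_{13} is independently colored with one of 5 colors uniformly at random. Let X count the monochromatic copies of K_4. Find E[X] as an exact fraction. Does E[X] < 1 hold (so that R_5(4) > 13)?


E[X] = C(13, 4) · 5^{1 − 6} = 715 · 5^{−5} = 715/3125.
As a reduced fraction: E[X] = 143/625 ≈ 0.22880.
Is E[X] < 1? YES.
Since E[X] < 1, there exists a 5-coloring of K_{13} with no monochromatic K_4; hence R_5(4) > 13.

E[X] = 143/625 ≈ 0.22880; E[X] < 1, so R_5(4) > 13.


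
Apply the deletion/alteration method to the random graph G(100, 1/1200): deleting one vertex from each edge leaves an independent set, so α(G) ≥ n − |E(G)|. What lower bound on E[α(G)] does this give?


E[|E(G)|] = C(100, 2)·p = 4950 · (1/1200) = 33/8.
E[α(G)] ≥ n − E[|E(G)|] = 100 − 33/8 = 767/8.
Numerically: ≈ 95.875000.
(This is only a lower bound; the true E[α(G)] may be larger.)

E[α(G)] ≥ 767/8 ≈ 95.875000.


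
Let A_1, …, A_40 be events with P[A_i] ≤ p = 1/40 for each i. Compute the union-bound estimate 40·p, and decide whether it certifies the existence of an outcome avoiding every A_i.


Union bound: P[∪_{i=1}^{40} A_i] ≤ Σ_i P[A_i] ≤ 40·p = 40·(1/40) = 1.
Numerically: 1 ≈ 1.0000.
Is 1 < 1? NO.
Since the bound 1 is ≥ 1, the union bound is uninformative here; it does NOT by itself certify existence.

40·p = 1 ≈ 1.0000; existence NOT certified by the union bound.


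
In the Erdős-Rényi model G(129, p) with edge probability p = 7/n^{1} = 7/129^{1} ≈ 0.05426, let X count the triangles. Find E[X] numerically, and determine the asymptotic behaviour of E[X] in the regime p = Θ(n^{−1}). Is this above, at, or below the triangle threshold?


Number of potential triangles: C(129, 3) = 349504.
Each occurs with probability p³ ≈ (0.05426)³ ≈ 1.597809e-04.
By linearity: E[X] = C(129, 3)·p³ ≈ 349504 · 1.597809e-04 ≈ 55.8441.
Here α = 1, so p = 7/n is exactly at the triangle threshold p ~ 1/n. Asymptotically E[X] → c³/6 = 7³/6 = 343/6 ≈ 57.1667, a bounded constant. In this regime the triangle count is asymptotically Poisson(c³/6).

E[X] ≈ 55.8441; in regime p = Θ(1/n^{1}) E[X] stays bounded (at the triangle threshold p ~ 1/n).


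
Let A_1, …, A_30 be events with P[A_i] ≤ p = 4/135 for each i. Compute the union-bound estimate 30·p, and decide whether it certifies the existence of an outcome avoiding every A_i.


Union bound: P[∪_{i=1}^{30} A_i] ≤ Σ_i P[A_i] ≤ 30·p = 30·(4/135) = 8/9.
Numerically: 8/9 ≈ 0.8889.
Is 8/9 < 1? YES.
Since P[∪ A_i] ≤ 8/9 < 1, the complement has P[∩ A_i^c] ≥ 1 − 8/9 = 1/9 > 0, so some outcome avoids every A_i.

30·p = 8/9 ≈ 0.8889; existence CERTIFIED by the union bound.


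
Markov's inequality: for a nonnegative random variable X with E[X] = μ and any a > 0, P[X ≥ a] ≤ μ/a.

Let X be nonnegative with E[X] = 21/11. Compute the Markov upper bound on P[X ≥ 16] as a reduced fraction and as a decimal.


μ = E[X] = 21/11, a = 16.
Markov: P[X ≥ 16] ≤ μ/a = (21/11)/16 = 21/176.
Numerically: ≈ 0.119318.
(Since a = 16 > μ = 1.909091, the bound 21/176 is < 1 and informative.)

P[X ≥ 16] ≤ 21/176 ≈ 0.119318.


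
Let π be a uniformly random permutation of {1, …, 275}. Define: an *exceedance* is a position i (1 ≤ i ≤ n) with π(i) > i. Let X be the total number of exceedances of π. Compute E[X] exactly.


Write X = Σ_{i=1}^{275} X_i, where X_i = 1_{π(i) > i}.
For each fixed i, π(i) is uniform over {1, …, 275} (marginal of a uniform permutation), so P[π(i) > i] = (n − i)/n. Summing: Σ_{i=1}^{275} (n − i)/n = (0 + 1 + … + 274)/275 = 275(275 − 1)/(2·275) = (275 − 1)/2.
Hence E[X] = Σ_{i=1}^{275} (275 − i)/275 = 137 ≈ 137.0000.

E[X] = 137 = 137.0000.


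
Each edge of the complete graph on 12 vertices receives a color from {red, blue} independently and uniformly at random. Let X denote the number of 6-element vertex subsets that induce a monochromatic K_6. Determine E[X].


Let X = Σ_S X_S over the C(12, 6) = 924 subsets S of size 6, where X_S = 1 if the K_6 on S is monochromatic.
For a fixed S, the K_6 on S has C(6, 2) = 15 edges. P[all 15 edges red] = (1/2)^15, and likewise for blue, so P[monochromatic] = 2·(1/2)^15 = 2^{1 − 15} = 1/16384.
Summing: E[X] = C(12, 6) · 2^{1 − 15} = 924 · 1/16384 = 231/4096.
Numerically: E[X] ≈ 0.0564.

E[X] = C(12,6)·2^(1−C(6,2)) = 231/4096 ≈ 0.0564.


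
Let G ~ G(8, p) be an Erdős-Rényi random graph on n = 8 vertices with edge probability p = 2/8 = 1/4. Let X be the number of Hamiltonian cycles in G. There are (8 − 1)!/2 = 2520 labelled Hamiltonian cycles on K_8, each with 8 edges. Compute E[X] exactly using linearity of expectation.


K_8 has (8 − 1)!/2 = 2520 labelled Hamiltonian cycles.
For each such Hamiltonian cycle H, let X_H = 1 if all 8 edges of H are present in G. Then P[X_H = 1] = p^{8} = (1/4)^{8} = 1/65536.
By linearity: E[X] = Σ_H E[X_H] = 2520 · p^{8} = 2520 · 1/65536 = 315/8192.
Numerically: E[X] ≈ 0.03845.

E[X] = 2520 · (1/4)^{8} = 315/8192 ≈ 0.03845.


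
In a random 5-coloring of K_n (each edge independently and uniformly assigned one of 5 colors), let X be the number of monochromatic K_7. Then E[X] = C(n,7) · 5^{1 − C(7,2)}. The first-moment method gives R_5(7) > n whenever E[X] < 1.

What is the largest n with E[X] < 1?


We need C(n, 7) · 5^{1 − 21} < 1, i.e. C(n, 7) < 5^{21 − 1} = 95367431640625.
Check values of n near the boundary:
  n = 333: C(333, 7) = 84549532139028; 84549532139028 < 95367431640625? YES
  n = 334: C(334, 7) = 86359460961576; 86359460961576 < 95367431640625? YES
  n = 335: C(335, 7) = 88202498238195; 88202498238195 < 95367431640625? YES
  n = 336: C(336, 7) = 90079147136880; 90079147136880 < 95367431640625? YES
  n = 337: C(337, 7) = 91989916924632; 91989916924632 < 95367431640625? YES
  n = 338: C(338, 7) = 93935323022736; 93935323022736 < 95367431640625? YES
  n = 339: C(339, 7) = 95915887062372; 95915887062372 < 95367431640625? NO
The largest n with C(n, 7) < 95367431640625 is n = 338 (where E[X] = 93935323022736/95367431640625 ≈ 0.984983). Hence R_5(7) > 338, i.e. R_5(7) ≥ 339.

Largest n = 338; hence R_5(7) > 338.


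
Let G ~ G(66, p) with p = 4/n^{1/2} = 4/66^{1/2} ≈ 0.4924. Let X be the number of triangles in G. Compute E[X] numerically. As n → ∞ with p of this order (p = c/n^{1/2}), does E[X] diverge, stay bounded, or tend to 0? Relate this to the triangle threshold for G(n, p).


Number of potential triangles: C(66, 3) = 45760.
Each occurs with probability p³ ≈ (0.4924)³ ≈ 1.193614e-01.
By linearity: E[X] = C(66, 3)·p³ ≈ 45760 · 1.193614e-01 ≈ 5461.9798.
Since α = 1/2 < 1, p = c/n^{1/2} ≫ 1/n is above the triangle threshold p ~ 1/n. Asymptotically E[X] ~ (c³/6)·n^{3(1−α)} = (4³/6)·n^{1.5} → ∞; triangles are abundant w.h.p.

E[X] ≈ 5461.9798; in regime p = Θ(1/n^{1/2}) E[X] diverges (above the triangle threshold p ~ 1/n).


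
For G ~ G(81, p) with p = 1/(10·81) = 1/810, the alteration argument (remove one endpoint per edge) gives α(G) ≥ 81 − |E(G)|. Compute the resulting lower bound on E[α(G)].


E[|E(G)|] = C(81, 2)·p = 3240 · (1/810) = 4.
E[α(G)] ≥ n − E[|E(G)|] = 81 − 4 = 77.
Numerically: ≈ 77.00000.
(This is only a lower bound; the true E[α(G)] may be larger.)

E[α(G)] ≥ 77 ≈ 77.00000.


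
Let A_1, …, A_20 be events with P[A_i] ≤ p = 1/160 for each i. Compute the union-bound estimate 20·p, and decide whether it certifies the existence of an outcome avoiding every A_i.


Union bound: P[∪_{i=1}^{20} A_i] ≤ Σ_i P[A_i] ≤ 20·p = 20·(1/160) = 1/8.
Numerically: 1/8 ≈ 0.125.
Is 1/8 < 1? YES.
Since P[∪ A_i] ≤ 1/8 < 1, the complement has P[∩ A_i^c] ≥ 1 − 1/8 = 7/8 > 0, so some outcome avoids every A_i.

20·p = 1/8 ≈ 0.125; existence CERTIFIED by the union bound.


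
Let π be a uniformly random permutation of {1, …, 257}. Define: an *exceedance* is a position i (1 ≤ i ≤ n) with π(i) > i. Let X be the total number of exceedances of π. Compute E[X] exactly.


Write X = Σ_{i=1}^{257} X_i, where X_i = 1_{π(i) > i}.
For each fixed i, π(i) is uniform over {1, …, 257} (marginal of a uniform permutation), so P[π(i) > i] = (n − i)/n. Summing: Σ_{i=1}^{257} (n − i)/n = (0 + 1 + … + 256)/257 = 257(257 − 1)/(2·257) = (257 − 1)/2.
Hence E[X] = Σ_{i=1}^{257} (257 − i)/257 = 128 ≈ 128.0000.

E[X] = 128 = 128.0000.


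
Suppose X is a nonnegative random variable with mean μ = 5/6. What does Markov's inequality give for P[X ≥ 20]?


μ = E[X] = 5/6, a = 20.
Markov: P[X ≥ 20] ≤ μ/a = (5/6)/20 = 1/24.
Numerically: ≈ 0.041667.
(Since a = 20 > μ = 0.833333, the bound 1/24 is < 1 and informative.)

P[X ≥ 20] ≤ 1/24 ≈ 0.041667.


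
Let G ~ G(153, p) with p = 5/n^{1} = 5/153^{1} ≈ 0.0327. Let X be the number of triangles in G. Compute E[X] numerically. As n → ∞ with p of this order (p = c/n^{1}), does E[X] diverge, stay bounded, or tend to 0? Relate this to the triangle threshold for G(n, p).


Number of potential triangles: C(153, 3) = 585276.
Each occurs with probability p³ ≈ (0.0327)³ ≈ 3.49008e-05.
By linearity: E[X] = C(153, 3)·p³ ≈ 585276 · 3.49008e-05 ≈ 20.427.
Here α = 1, so p = 5/n is exactly at the triangle threshold p ~ 1/n. Asymptotically E[X] → c³/6 = 5³/6 = 125/6 ≈ 20.833, a bounded constant. In this regime the triangle count is asymptotically Poisson(c³/6).

E[X] ≈ 20.427; in regime p = Θ(1/n^{1}) E[X] stays bounded (at the triangle threshold p ~ 1/n).


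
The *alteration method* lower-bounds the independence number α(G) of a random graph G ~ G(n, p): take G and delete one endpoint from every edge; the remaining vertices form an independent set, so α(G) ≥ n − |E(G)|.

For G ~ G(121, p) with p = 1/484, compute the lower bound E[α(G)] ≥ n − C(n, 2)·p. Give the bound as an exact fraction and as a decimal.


E[|E(G)|] = C(121, 2)·p = 7260 · (1/484) = 15.
E[α(G)] ≥ n − E[|E(G)|] = 121 − 15 = 106.
Numerically: ≈ 106.00000.
(This is only a lower bound; the true E[α(G)] may be larger.)

E[α(G)] ≥ 106 ≈ 106.00000.


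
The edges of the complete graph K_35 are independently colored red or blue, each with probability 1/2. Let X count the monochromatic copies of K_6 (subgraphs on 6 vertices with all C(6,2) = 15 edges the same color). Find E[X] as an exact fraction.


Let X = Σ_S X_S over the C(35, 6) = 1623160 subsets S of size 6, where X_S = 1 if the K_6 on S is monochromatic.
For a fixed S, the K_6 on S has C(6, 2) = 15 edges. P[all 15 edges red] = (1/2)^15, and likewise for blue, so P[monochromatic] = 2·(1/2)^15 = 2^{1 − 15} = 1/16384.
By linearity of expectation: E[X] = C(35, 6) · 2^{1 − 15} = 1623160 · 1/16384 = 202895/2048.
Numerically: E[X] ≈ 99.070.

E[X] = C(35,6)·2^(1−C(6,2)) = 202895/2048 ≈ 99.070.


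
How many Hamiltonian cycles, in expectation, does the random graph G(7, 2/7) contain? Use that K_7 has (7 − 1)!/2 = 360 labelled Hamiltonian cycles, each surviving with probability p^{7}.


K_7 has (7 − 1)!/2 = 360 labelled Hamiltonian cycles.
For each such Hamiltonian cycle H, let X_H = 1 if all 7 edges of H are present in G. Then P[X_H = 1] = p^{7} = (2/7)^{7} = 128/823543.
Summing the indicators: E[X] = Σ_H E[X_H] = 360 · p^{7} = 360 · 128/823543 = 46080/823543.
Numerically: E[X] ≈ 0.05595.

E[X] = 360 · (2/7)^{7} = 46080/823543 ≈ 0.05595.


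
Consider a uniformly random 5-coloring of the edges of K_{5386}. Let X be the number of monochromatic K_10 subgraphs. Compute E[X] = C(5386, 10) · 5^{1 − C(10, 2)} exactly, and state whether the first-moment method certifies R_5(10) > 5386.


E[X] = C(5386, 10) · 5^{1 − 45} = 5613966214234562222231428510561 · 5^{−44} = 5613966214234562222231428510561/5684341886080801486968994140625.
As a reduced fraction: E[X] = 5613966214234562222231428510561/5684341886080801486968994140625 ≈ 0.9876194.
Is E[X] < 1? YES.
Since E[X] < 1, there exists a 5-coloring of K_{5386} with no monochromatic K_10; hence R_5(10) > 5386.

E[X] = 5613966214234562222231428510561/5684341886080801486968994140625 ≈ 0.9876194; E[X] < 1, so R_5(10) > 5386.


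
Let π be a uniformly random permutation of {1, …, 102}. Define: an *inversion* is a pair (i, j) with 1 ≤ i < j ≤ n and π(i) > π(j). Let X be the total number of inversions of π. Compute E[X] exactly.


Write X = Σ X_I over the C(102, 2) = 5151 pairs i < j, with X_I the indicator of one inversion.
There are 5151 indicators.
For each fixed pair i < j, the values π(i) and π(j) are two distinct elements of {1, …, 102} in uniformly random order; by symmetry P[π(i) > π(j)] = 1/2.
By linearity: E[X] = 5151 · (1/2) = C(102, 2) · (1/2) = 5151/2 = 5151/2 ≈ 2575.5000.

E[X] = 5151/2 = 2575.5000.


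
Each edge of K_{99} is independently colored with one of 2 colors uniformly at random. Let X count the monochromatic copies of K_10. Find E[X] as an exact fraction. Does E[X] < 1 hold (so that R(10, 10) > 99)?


E[X] = C(99, 10) · 2^{1 − 45} = 15579278510796 · 2^{−44} = 15579278510796/17592186044416.
As a reduced fraction: E[X] = 3894819627699/4398046511104 ≈ 0.8856.
Is E[X] < 1? YES.
Since E[X] < 1, there exists a 2-coloring of K_{99} with no monochromatic K_10; hence R(10, 10) > 99.

E[X] = 3894819627699/4398046511104 ≈ 0.8856; E[X] < 1, so R(10, 10) > 99.


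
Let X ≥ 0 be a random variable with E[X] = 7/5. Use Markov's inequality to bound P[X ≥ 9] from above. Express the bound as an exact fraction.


μ = E[X] = 7/5, a = 9.
Markov: P[X ≥ 9] ≤ μ/a = (7/5)/9 = 7/45.
Numerically: ≈ 0.1556.
(Since a = 9 > μ = 1.4000, the bound 7/45 is < 1 and informative.)

P[X ≥ 9] ≤ 7/45 ≈ 0.1556.


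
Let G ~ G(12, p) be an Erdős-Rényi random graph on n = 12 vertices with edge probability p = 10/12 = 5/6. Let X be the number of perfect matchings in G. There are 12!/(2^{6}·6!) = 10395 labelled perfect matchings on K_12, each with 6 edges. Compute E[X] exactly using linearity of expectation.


K_12 has 12!/(2^{6}·6!) = 10395 labelled perfect matchings.
For each such perfect matching H, let X_H = 1 if all 6 edges of H are present in G. Then P[X_H = 1] = p^{6} = (5/6)^{6} = 15625/46656.
By linearity: E[X] = Σ_H E[X_H] = 10395 · p^{6} = 10395 · 15625/46656 = 6015625/1728.
Numerically: E[X] ≈ 3481.

E[X] = 10395 · (5/6)^{6} = 6015625/1728 ≈ 3481.


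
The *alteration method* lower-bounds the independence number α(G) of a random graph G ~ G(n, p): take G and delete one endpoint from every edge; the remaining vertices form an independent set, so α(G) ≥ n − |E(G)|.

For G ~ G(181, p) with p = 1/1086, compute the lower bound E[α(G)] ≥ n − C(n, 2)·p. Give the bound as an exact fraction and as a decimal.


E[|E(G)|] = C(181, 2)·p = 16290 · (1/1086) = 15.
E[α(G)] ≥ n − E[|E(G)|] = 181 − 15 = 166.
Numerically: ≈ 166.00000.
(This is only a lower bound; the true E[α(G)] may be larger.)

E[α(G)] ≥ 166 ≈ 166.00000.


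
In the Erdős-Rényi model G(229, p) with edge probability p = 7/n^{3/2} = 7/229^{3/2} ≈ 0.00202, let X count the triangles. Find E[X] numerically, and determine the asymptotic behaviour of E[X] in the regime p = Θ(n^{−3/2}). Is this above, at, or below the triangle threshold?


Number of potential triangles: C(229, 3) = 1975354.
Each occurs with probability p³ ≈ (0.00202)³ ≈ 8.242035e-09.
By linearity: E[X] = C(229, 3)·p³ ≈ 1975354 · 8.242035e-09 ≈ 0.0163.
Since α = 3/2 > 1, p = c/n^{3/2} = o(1/n) is below the triangle threshold p ~ 1/n. Asymptotically E[X] ~ (c³/6)·n^{3(1−α)} = (7³/6)·n^{-1.5} → 0, so by Markov's inequality G has no triangles w.h.p.

E[X] ≈ 0.0163; in regime p = Θ(1/n^{3/2}) E[X] tends to 0 (below the triangle threshold p ~ 1/n).


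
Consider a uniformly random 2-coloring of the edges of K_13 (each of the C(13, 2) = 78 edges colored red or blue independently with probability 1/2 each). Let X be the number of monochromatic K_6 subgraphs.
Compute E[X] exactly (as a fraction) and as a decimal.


Let X = Σ_S X_S over the C(13, 6) = 1716 subsets S of size 6, where X_S = 1 if the K_6 on S is monochromatic.
For a fixed S, the K_6 on S has C(6, 2) = 15 edges. P[all 15 edges red] = (1/2)^15, and likewise for blue, so P[monochromatic] = 2·(1/2)^15 = 2^{1 − 15} = 1/16384.
Summing: E[X] = C(13, 6) · 2^{1 − 15} = 1716 · 1/16384 = 429/4096.
Numerically: E[X] ≈ 0.105.

E[X] = C(13,6)·2^(1−C(6,2)) = 429/4096 ≈ 0.105.


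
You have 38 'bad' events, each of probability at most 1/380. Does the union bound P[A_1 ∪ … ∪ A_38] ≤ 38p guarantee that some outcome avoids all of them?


Union bound: P[∪_{i=1}^{38} A_i] ≤ Σ_i P[A_i] ≤ 38·p = 38·(1/380) = 1/10.
Numerically: 1/10 ≈ 0.1000000.
Is 1/10 < 1? YES.
Since P[∪ A_i] ≤ 1/10 < 1, the complement has P[∩ A_i^c] ≥ 1 − 1/10 = 9/10 > 0, so some outcome avoids every A_i.

38·p = 1/10 ≈ 0.1000000; existence CERTIFIED by the union bound.


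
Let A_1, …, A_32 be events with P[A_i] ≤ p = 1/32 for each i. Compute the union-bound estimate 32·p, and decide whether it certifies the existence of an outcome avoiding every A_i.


Union bound: P[∪_{i=1}^{32} A_i] ≤ Σ_i P[A_i] ≤ 32·p = 32·(1/32) = 1.
Numerically: 1 ≈ 1.000000.
Is 1 < 1? NO.
Since the bound 1 is ≥ 1, the union bound is uninformative here; it does NOT by itself certify existence.

32·p = 1 ≈ 1.000000; existence NOT certified by the union bound.


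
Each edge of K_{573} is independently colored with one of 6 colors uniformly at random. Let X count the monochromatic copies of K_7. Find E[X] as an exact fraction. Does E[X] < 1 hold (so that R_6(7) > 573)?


E[X] = C(573, 7) · 6^{1 − 21} = 3878597732564412 · 6^{−20} = 3878597732564412/3656158440062976.
As a reduced fraction: E[X] = 11970980656063/11284439629824 ≈ 1.061.
Is E[X] < 1? NO.
Since E[X] ≥ 1, the first-moment bound is inconclusive at n = 573; it does NOT by itself certify R_6(7) > 573.

E[X] = 11970980656063/11284439629824 ≈ 1.061; E[X] ≥ 1; first-moment method inconclusive here.


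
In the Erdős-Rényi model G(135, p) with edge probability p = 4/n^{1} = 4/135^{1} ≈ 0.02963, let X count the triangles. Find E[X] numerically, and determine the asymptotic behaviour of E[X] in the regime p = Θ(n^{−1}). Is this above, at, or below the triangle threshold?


Number of potential triangles: C(135, 3) = 400995.
Each occurs with probability p³ ≈ (0.02963)³ ≈ 2.601229e-05.
By linearity: E[X] = C(135, 3)·p³ ≈ 400995 · 2.601229e-05 ≈ 10.4308.
Here α = 1, so p = 4/n is exactly at the triangle threshold p ~ 1/n. Asymptotically E[X] → c³/6 = 4³/6 = 32/3 ≈ 10.6667, a bounded constant. In this regime the triangle count is asymptotically Poisson(c³/6).

E[X] ≈ 10.4308; in regime p = Θ(1/n^{1}) E[X] stays bounded (at the triangle threshold p ~ 1/n).


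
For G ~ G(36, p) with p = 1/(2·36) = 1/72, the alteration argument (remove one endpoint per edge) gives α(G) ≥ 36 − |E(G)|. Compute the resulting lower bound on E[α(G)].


E[|E(G)|] = C(36, 2)·p = 630 · (1/72) = 35/4.
E[α(G)] ≥ n − E[|E(G)|] = 36 − 35/4 = 109/4.
Numerically: ≈ 27.250000.
(This is only a lower bound; the true E[α(G)] may be larger.)

E[α(G)] ≥ 109/4 ≈ 27.250000.


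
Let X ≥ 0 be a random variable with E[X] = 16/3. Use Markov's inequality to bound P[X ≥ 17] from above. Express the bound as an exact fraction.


μ = E[X] = 16/3, a = 17.
Markov: P[X ≥ 17] ≤ μ/a = (16/3)/17 = 16/51.
Numerically: ≈ 0.314.
(Since a = 17 > μ = 5.333, the bound 16/51 is < 1 and informative.)

P[X ≥ 17] ≤ 16/51 ≈ 0.314.


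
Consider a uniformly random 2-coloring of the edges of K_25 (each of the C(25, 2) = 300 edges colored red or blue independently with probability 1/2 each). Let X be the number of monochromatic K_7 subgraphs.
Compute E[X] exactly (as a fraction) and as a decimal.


Let X = Σ_S X_S over the C(25, 7) = 480700 subsets S of size 7, where X_S = 1 if the K_7 on S is monochromatic.
For a fixed S, the K_7 on S has C(7, 2) = 21 edges. P[all 21 edges red] = (1/2)^21, and likewise for blue, so P[monochromatic] = 2·(1/2)^21 = 2^{1 − 21} = 1/1048576.
Summing: E[X] = C(25, 7) · 2^{1 − 21} = 480700 · 1/1048576 = 120175/262144.
Numerically: E[X] ≈ 0.458.

E[X] = C(25,7)·2^(1−C(7,2)) = 120175/262144 ≈ 0.458.


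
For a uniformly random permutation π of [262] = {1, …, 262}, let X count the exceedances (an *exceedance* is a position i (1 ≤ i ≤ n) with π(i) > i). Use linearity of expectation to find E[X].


Write X = Σ_{i=1}^{262} X_i, where X_i = 1_{π(i) > i}.
For each fixed i, π(i) is uniform over {1, …, 262} (marginal of a uniform permutation), so P[π(i) > i] = (n − i)/n. Summing: Σ_{i=1}^{262} (n − i)/n = (0 + 1 + … + 261)/262 = 262(262 − 1)/(2·262) = (262 − 1)/2.
Hence E[X] = Σ_{i=1}^{262} (262 − i)/262 = 261/2 ≈ 130.500000.

E[X] = 261/2 = 130.500000.


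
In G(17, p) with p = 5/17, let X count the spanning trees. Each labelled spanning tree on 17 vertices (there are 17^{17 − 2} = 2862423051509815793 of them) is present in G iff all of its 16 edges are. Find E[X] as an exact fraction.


K_17 has 17^{17 − 2} = 2862423051509815793 labelled spanning trees.
For each such spanning tree H, let X_H = 1 if all 16 edges of H are present in G. Then P[X_H = 1] = p^{16} = (5/17)^{16} = 152587890625/48661191875666868481.
Summing the indicators: E[X] = Σ_H E[X_H] = 2862423051509815793 · p^{16} = 2862423051509815793 · 152587890625/48661191875666868481 = 152587890625/17.
Numerically: E[X] ≈ 8.98e+09.

E[X] = 2862423051509815793 · (5/17)^{16} = 152587890625/17 ≈ 8.98e+09.


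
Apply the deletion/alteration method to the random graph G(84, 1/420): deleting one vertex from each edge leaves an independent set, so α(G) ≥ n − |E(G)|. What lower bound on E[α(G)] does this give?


E[|E(G)|] = C(84, 2)·p = 3486 · (1/420) = 83/10.
E[α(G)] ≥ n − E[|E(G)|] = 84 − 83/10 = 757/10.
Numerically: ≈ 75.700000.
(This is only a lower bound; the true E[α(G)] may be larger.)

E[α(G)] ≥ 757/10 ≈ 75.700000.


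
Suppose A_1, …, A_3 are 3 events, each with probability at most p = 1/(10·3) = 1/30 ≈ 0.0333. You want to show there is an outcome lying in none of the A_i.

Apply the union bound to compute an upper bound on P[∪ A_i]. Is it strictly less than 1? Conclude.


Union bound: P[∪_{i=1}^{3} A_i] ≤ Σ_i P[A_i] ≤ 3·p = 3·(1/30) = 1/10.
Numerically: 1/10 ≈ 0.1000.
Is 1/10 < 1? YES.
Since P[∪ A_i] ≤ 1/10 < 1, the complement has P[∩ A_i^c] ≥ 1 − 1/10 = 9/10 > 0, so some outcome avoids every A_i.

3·p = 1/10 ≈ 0.1000; existence CERTIFIED by the union bound.


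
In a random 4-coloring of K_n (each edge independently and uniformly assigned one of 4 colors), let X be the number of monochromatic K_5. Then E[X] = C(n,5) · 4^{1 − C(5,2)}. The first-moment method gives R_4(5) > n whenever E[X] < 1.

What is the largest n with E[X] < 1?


We need C(n, 5) · 4^{1 − 10} < 1, i.e. C(n, 5) < 4^{10 − 1} = 262144.
Check values of n near the boundary:
  n = 30: C(30, 5) = 142506; 142506 < 262144? YES
  n = 31: C(31, 5) = 169911; 169911 < 262144? YES
  n = 32: C(32, 5) = 201376; 201376 < 262144? YES
  n = 33: C(33, 5) = 237336; 237336 < 262144? YES
  n = 34: C(34, 5) = 278256; 278256 < 262144? NO
The largest n with C(n, 5) < 262144 is n = 33 (where E[X] = 29667/32768 ≈ 0.90536). Hence R_4(5) > 33, i.e. R_4(5) ≥ 34.

Largest n = 33; hence R_4(5) > 33.


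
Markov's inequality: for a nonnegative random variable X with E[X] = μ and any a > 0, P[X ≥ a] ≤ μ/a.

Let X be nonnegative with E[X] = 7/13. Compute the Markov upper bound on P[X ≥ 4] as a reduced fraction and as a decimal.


μ = E[X] = 7/13, a = 4.
Markov: P[X ≥ 4] ≤ μ/a = (7/13)/4 = 7/52.
Numerically: ≈ 0.1346.
(Since a = 4 > μ = 0.5385, the bound 7/52 is < 1 and informative.)

P[X ≥ 4] ≤ 7/52 ≈ 0.1346.


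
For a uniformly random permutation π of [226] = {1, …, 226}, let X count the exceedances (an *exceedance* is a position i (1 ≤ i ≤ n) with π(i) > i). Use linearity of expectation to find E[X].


Write X = Σ_{i=1}^{226} X_i, where X_i = 1_{π(i) > i}.
For each fixed i, π(i) is uniform over {1, …, 226} (marginal of a uniform permutation), so P[π(i) > i] = (n − i)/n. Summing: Σ_{i=1}^{226} (n − i)/n = (0 + 1 + … + 225)/226 = 226(226 − 1)/(2·226) = (226 − 1)/2.
Hence E[X] = Σ_{i=1}^{226} (226 − i)/226 = 225/2 ≈ 112.50000.

E[X] = 225/2 = 112.50000.


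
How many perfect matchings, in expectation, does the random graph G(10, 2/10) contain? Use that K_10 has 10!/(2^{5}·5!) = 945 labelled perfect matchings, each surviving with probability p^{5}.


K_10 has 10!/(2^{5}·5!) = 945 labelled perfect matchings.
For each such perfect matching H, let X_H = 1 if all 5 edges of H are present in G. Then P[X_H = 1] = p^{5} = (1/5)^{5} = 1/3125.
By linearity: E[X] = Σ_H E[X_H] = 945 · p^{5} = 945 · 1/3125 = 189/625.
Numerically: E[X] ≈ 0.3024.

E[X] = 945 · (1/5)^{5} = 189/625 ≈ 0.3024.


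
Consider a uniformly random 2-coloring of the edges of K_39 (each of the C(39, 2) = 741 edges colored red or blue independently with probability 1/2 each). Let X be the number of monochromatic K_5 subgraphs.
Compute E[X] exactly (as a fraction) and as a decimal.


Let X = Σ_S X_S over the C(39, 5) = 575757 subsets S of size 5, where X_S = 1 if the K_5 on S is monochromatic.
For a fixed S, the K_5 on S has C(5, 2) = 10 edges. P[all 10 edges red] = (1/2)^10, and likewise for blue, so P[monochromatic] = 2·(1/2)^10 = 2^{1 − 10} = 1/512.
By linearity of expectation: E[X] = C(39, 5) · 2^{1 − 10} = 575757 · 1/512 = 575757/512.
Numerically: E[X] ≈ 1124.525391.

E[X] = C(39,5)·2^(1−C(5,2)) = 575757/512 ≈ 1124.525391.


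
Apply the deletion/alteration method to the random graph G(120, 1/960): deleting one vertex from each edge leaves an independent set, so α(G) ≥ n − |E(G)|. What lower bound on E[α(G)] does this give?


E[|E(G)|] = C(120, 2)·p = 7140 · (1/960) = 119/16.
E[α(G)] ≥ n − E[|E(G)|] = 120 − 119/16 = 1801/16.
Numerically: ≈ 112.562.
(This is only a lower bound; the true E[α(G)] may be larger.)

E[α(G)] ≥ 1801/16 ≈ 112.562.


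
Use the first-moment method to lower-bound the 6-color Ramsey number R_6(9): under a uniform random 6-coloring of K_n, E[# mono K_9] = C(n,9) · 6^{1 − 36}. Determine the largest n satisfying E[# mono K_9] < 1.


We need C(n, 9) · 6^{1 − 36} < 1, i.e. C(n, 9) < 6^{36 − 1} = 1719070799748422591028658176.
Check values of n near the boundary:
  n = 4403: C(4403, 9) = 1699894433046281918452233150; 1699894433046281918452233150 < 1719070799748422591028658176? YES
  n = 4404: C(4404, 9) = 1703375445537161676647015880; 1703375445537161676647015880 < 1719070799748422591028658176? YES
  n = 4405: C(4405, 9) = 1706862792900636302463627150; 1706862792900636302463627150 < 1719070799748422591028658176? YES
  n = 4406: C(4406, 9) = 1710356485221788389505285700; 1710356485221788389505285700 < 1719070799748422591028658176? YES
  n = 4407: C(4407, 9) = 1713856532599459170657070050; 1713856532599459170657070050 < 1719070799748422591028658176? YES
  n = 4408: C(4408, 9) = 1717362945146264156457459600; 1717362945146264156457459600 < 1719070799748422591028658176? YES
  n = 4409: C(4409, 9) = 1720875732988608787686577131; 1720875732988608787686577131 < 1719070799748422591028658176? NO
The largest n with C(n, 9) < 1719070799748422591028658176 is n = 4408 (where E[X] = 35778394690547169926197075/35813974994758803979763712 ≈ 0.999007). Hence R_6(9) > 4408, i.e. R_6(9) ≥ 4409.

Largest n = 4408; hence R_6(9) > 4408.


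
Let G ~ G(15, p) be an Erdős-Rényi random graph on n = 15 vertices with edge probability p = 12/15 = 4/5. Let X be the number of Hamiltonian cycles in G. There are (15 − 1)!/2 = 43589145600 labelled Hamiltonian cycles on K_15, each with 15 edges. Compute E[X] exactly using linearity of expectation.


K_15 has (15 − 1)!/2 = 43589145600 labelled Hamiltonian cycles.
For each such Hamiltonian cycle H, let X_H = 1 if all 15 edges of H are present in G. Then P[X_H = 1] = p^{15} = (4/5)^{15} = 1073741824/30517578125.
Summing the indicators: E[X] = Σ_H E[X_H] = 43589145600 · p^{15} = 43589145600 · 1073741824/30517578125 = 1872139548125822976/1220703125.
Numerically: E[X] ≈ 1.53366e+09.

E[X] = 43589145600 · (4/5)^{15} = 1872139548125822976/1220703125 ≈ 1.53366e+09.


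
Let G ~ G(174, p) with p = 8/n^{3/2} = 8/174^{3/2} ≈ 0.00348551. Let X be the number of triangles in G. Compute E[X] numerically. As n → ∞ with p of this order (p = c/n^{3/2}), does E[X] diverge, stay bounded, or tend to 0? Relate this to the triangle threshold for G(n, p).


Number of potential triangles: C(174, 3) = 862924.
Each occurs with probability p³ ≈ (0.00348551)³ ≈ 4.23446301e-08.
By linearity: E[X] = C(174, 3)·p³ ≈ 862924 · 4.23446301e-08 ≈ 0.036540.
Since α = 3/2 > 1, p = c/n^{3/2} = o(1/n) is below the triangle threshold p ~ 1/n. Asymptotically E[X] ~ (c³/6)·n^{3(1−α)} = (8³/6)·n^{-1.5} → 0, so by Markov's inequality G has no triangles w.h.p.

E[X] ≈ 0.036540; in regime p = Θ(1/n^{3/2}) E[X] tends to 0 (below the triangle threshold p ~ 1/n).


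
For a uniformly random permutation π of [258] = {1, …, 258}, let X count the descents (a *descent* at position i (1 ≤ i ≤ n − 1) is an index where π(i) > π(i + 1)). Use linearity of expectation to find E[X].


Write X = Σ X_I over i = 1, …, 257, with X_I the indicator of one descent.
There are 257 indicators.
For each fixed i, the pair (π(i), π(i+1)) is a uniformly random ordered pair of distinct values from {1, …, 258}; by symmetry P[π(i) > π(i+1)] = 1/2.
By linearity: E[X] = 257 · (1/2) = (258 − 1) · (1/2) = 257/2 ≈ 128.500.

E[X] = 257/2 = 128.500.


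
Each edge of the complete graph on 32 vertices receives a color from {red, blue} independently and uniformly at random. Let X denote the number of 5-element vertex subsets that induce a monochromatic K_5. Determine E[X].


Let X = Σ_S X_S over the C(32, 5) = 201376 subsets S of size 5, where X_S = 1 if the K_5 on S is monochromatic.
For a fixed S, the K_5 on S has C(5, 2) = 10 edges. P[all 10 edges red] = (1/2)^10, and likewise for blue, so P[monochromatic] = 2·(1/2)^10 = 2^{1 − 10} = 1/512.
By linearity of expectation: E[X] = C(32, 5) · 2^{1 − 10} = 201376 · 1/512 = 6293/16.
Numerically: E[X] ≈ 393.312500.

E[X] = C(32,5)·2^(1−C(5,2)) = 6293/16 ≈ 393.312500.


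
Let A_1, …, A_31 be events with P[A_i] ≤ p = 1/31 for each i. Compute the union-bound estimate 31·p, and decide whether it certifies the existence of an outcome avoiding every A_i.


Union bound: P[∪_{i=1}^{31} A_i] ≤ Σ_i P[A_i] ≤ 31·p = 31·(1/31) = 1.
Numerically: 1 ≈ 1.000000.
Is 1 < 1? NO.
Since the bound 1 is ≥ 1, the union bound is uninformative here; it does NOT by itself certify existence.

31·p = 1 ≈ 1.000000; existence NOT certified by the union bound.


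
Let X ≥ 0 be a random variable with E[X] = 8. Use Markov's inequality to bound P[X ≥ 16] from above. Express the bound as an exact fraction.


μ = E[X] = 8, a = 16.
Markov: P[X ≥ 16] ≤ μ/a = (8)/16 = 1/2.
Numerically: ≈ 0.500000.
(Since a = 16 > μ = 8.000000, the bound 1/2 is < 1 and informative.)

P[X ≥ 16] ≤ 1/2 ≈ 0.500000.


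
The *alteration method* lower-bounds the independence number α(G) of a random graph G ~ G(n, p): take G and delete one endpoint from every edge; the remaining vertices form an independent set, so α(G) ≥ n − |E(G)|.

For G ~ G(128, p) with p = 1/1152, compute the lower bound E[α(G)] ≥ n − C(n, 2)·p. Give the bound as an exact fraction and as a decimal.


E[|E(G)|] = C(128, 2)·p = 8128 · (1/1152) = 127/18.
E[α(G)] ≥ n − E[|E(G)|] = 128 − 127/18 = 2177/18.
Numerically: ≈ 120.94444.
(This is only a lower bound; the true E[α(G)] may be larger.)

E[α(G)] ≥ 2177/18 ≈ 120.94444.


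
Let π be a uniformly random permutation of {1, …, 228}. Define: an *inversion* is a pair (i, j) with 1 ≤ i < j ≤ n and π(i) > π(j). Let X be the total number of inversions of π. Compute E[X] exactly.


Write X = Σ X_I over the C(228, 2) = 25878 pairs i < j, with X_I the indicator of one inversion.
There are 25878 indicators.
For each fixed pair i < j, the values π(i) and π(j) are two distinct elements of {1, …, 228} in uniformly random order; by symmetry P[π(i) > π(j)] = 1/2.
By linearity: E[X] = 25878 · (1/2) = C(228, 2) · (1/2) = 25878/2 = 12939 ≈ 12939.00000.

E[X] = 12939 = 12939.00000.


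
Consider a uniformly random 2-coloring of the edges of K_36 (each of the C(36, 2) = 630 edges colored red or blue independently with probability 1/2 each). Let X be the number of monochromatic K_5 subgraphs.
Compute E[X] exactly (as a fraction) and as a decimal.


Let X = Σ_S X_S over the C(36, 5) = 376992 subsets S of size 5, where X_S = 1 if the K_5 on S is monochromatic.
For a fixed S, the K_5 on S has C(5, 2) = 10 edges. P[all 10 edges red] = (1/2)^10, and likewise for blue, so P[monochromatic] = 2·(1/2)^10 = 2^{1 − 10} = 1/512.
By linearity: E[X] = C(36, 5) · 2^{1 − 10} = 376992 · 1/512 = 11781/16.
Numerically: E[X] ≈ 736.312.

E[X] = C(36,5)·2^(1−C(5,2)) = 11781/16 ≈ 736.312.


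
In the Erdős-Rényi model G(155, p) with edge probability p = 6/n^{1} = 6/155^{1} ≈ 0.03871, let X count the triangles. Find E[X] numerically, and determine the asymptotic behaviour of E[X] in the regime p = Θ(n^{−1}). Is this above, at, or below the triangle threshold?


Number of potential triangles: C(155, 3) = 608685.
Each occurs with probability p³ ≈ (0.03871)³ ≈ 5.800410e-05.
By linearity: E[X] = C(155, 3)·p³ ≈ 608685 · 5.800410e-05 ≈ 35.3062.
Here α = 1, so p = 6/n is exactly at the triangle threshold p ~ 1/n. Asymptotically E[X] → c³/6 = 6³/6 = 36 ≈ 36.0000, a bounded constant. In this regime the triangle count is asymptotically Poisson(c³/6).

E[X] ≈ 35.3062; in regime p = Θ(1/n^{1}) E[X] stays bounded (at the triangle threshold p ~ 1/n).
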